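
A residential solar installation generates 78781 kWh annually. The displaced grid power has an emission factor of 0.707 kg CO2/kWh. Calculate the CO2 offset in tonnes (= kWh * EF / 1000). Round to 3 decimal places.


CO2 offset in kg = generation * emission_factor
CO2 offset = 78781 * 0.707 = 55698.17 kg
Convert to tonnes:
  CO2 offset = 55698.17 / 1000 = 55.698 tonnes

55.698


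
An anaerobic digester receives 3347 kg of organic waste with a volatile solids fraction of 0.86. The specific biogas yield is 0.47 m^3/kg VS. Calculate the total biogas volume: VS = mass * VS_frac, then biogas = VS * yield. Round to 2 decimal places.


Compute volatile solids:
  VS = mass * VS_fraction = 3347 * 0.86 = 2878.42 kg
Calculate biogas volume:
  Biogas = VS * specific_yield = 2878.42 * 0.47
  Biogas = 1352.86 m^3

1352.86


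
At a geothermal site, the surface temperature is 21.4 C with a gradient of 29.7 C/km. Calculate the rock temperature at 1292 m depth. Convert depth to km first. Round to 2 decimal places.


Convert depth to km: 1292 / 1000 = 1.292 km
Temperature increase = gradient * depth_km = 29.7 * 1.292 = 38.37 C
Temperature at depth = T_surface + delta_T = 21.4 + 38.37
T = 59.77 C

59.77


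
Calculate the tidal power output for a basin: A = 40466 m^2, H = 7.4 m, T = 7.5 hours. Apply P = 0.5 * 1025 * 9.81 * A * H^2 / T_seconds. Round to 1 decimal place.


Convert period to seconds: T = 7.5 * 3600 = 27000.0 s
H^2 = 7.4^2 = 54.76
P = 0.5 * rho * g * A * H^2 / T
P = 0.5 * 1025 * 9.81 * 40466 * 54.76 / 27000.0
P = 412622.4 W

412622.4


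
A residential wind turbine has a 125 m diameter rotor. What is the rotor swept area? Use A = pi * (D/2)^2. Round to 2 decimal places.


Compute the rotor radius:
  r = D / 2 = 125 / 2 = 62.5 m
Calculate swept area:
  A = pi * r^2 = pi * 62.5^2
  A = 12271.85 m^2

12271.85


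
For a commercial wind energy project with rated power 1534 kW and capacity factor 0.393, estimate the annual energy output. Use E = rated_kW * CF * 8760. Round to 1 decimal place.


Annual energy = rated_kW * capacity_factor * hours_per_year
Given: P_rated = 1534 kW, CF = 0.393, hours = 8760
E = 1534 * 0.393 * 8760
E = 5281071.1 kWh

5281071.1


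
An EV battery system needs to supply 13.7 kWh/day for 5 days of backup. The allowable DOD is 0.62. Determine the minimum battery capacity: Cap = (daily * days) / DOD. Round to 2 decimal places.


Total energy needed = daily * days = 13.7 * 5 = 68.5 kWh
Account for depth of discharge:
  Cap = total_energy / DOD = 68.5 / 0.62
  Cap = 110.48 kWh

110.48


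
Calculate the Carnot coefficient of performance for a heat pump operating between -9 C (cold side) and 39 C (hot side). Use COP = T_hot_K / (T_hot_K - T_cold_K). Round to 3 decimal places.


Convert to Kelvin:
  T_hot = 39 + 273.15 = 312.15 K
  T_cold = -9 + 273.15 = 264.15 K
Apply Carnot COP formula:
  COP = T_hot_K / (T_hot_K - T_cold_K) = 312.15 / 48.0
  COP = 6.503

6.503


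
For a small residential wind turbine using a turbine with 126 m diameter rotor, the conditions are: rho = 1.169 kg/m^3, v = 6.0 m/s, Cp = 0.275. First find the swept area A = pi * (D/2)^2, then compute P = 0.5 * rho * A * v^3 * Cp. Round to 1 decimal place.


Step 1 -- Compute swept area:
  A = pi * (D/2)^2 = pi * (126/2)^2 = 12468.98 m^2
Step 2 -- Apply wind power equation:
  P = 0.5 * rho * A * v^3 * Cp
  v^3 = 6.0^3 = 216.0
  P = 0.5 * 1.169 * 12468.98 * 216.0 * 0.275
  P = 432914.3 W

432914.3


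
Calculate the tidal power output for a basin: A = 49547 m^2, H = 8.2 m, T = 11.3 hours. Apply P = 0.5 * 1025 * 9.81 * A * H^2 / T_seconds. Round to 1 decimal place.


Convert period to seconds: T = 11.3 * 3600 = 40680.0 s
H^2 = 8.2^2 = 67.24
P = 0.5 * rho * g * A * H^2 / T
P = 0.5 * 1025 * 9.81 * 49547 * 67.24 / 40680.0
P = 411743.7 W

411743.7


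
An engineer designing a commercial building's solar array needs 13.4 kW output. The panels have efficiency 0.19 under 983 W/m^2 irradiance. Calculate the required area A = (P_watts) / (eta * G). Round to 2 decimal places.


Convert target power to watts: P = 13.4 * 1000 = 13400.0 W
Compute denominator: eta * G = 0.19 * 983 = 186.77
Required area A = P / (eta * G) = 13400.0 / 186.77
A = 71.75 m^2

71.75


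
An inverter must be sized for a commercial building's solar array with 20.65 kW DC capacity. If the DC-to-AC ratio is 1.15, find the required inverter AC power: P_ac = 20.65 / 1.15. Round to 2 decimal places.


The inverter AC capacity is determined by the DC/AC ratio.
Given: P_dc = 20.65 kW, DC/AC ratio = 1.15
P_ac = P_dc / ratio = 20.65 / 1.15
P_ac = 17.96 kW

17.96


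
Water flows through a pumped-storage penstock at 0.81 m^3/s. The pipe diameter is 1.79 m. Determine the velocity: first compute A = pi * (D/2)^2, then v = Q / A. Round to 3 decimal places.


Compute pipe cross-sectional area:
  A = pi * (D/2)^2 = pi * (1.79/2)^2 = 2.5165 m^2
Calculate velocity:
  v = Q / A = 0.81 / 2.5165
  v = 0.322 m/s

0.322


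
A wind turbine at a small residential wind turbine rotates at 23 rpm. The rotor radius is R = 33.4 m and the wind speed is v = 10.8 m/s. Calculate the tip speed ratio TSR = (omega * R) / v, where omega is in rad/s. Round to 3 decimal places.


Convert rotational speed to rad/s:
  omega = 23 * 2 * pi / 60 = 2.4086 rad/s
Compute tip speed:
  v_tip = omega * R = 2.4086 * 33.4 = 80.446 m/s
Tip speed ratio:
  TSR = v_tip / v_wind = 80.446 / 10.8 = 7.449

7.449


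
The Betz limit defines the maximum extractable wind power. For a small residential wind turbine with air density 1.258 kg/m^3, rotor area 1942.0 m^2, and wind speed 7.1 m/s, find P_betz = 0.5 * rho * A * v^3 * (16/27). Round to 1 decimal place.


The Betz coefficient Cp_max = 16/27 = 0.5926
v^3 = 7.1^3 = 357.911
P_betz = 0.5 * rho * A * v^3 * Cp_max
P_betz = 0.5 * 1.258 * 1942.0 * 357.911 * 0.5926
P_betz = 259078.4 W

259078.4


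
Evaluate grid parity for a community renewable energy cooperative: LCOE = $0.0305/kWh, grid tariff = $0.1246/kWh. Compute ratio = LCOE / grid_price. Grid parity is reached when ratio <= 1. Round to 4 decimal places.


Compare LCOE to grid price:
  LCOE = $0.0305/kWh, Grid price = $0.1246/kWh
  Ratio = LCOE / grid_price = 0.0305 / 0.1246 = 0.2448
  Grid parity achieved (ratio <= 1)? yes

0.2448


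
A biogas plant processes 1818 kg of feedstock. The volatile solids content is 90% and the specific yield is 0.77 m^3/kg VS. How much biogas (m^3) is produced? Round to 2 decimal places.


Compute volatile solids:
  VS = mass * VS_fraction = 1818 * 0.9 = 1636.2 kg
Calculate biogas volume:
  Biogas = VS * specific_yield = 1636.2 * 0.77
  Biogas = 1259.87 m^3

1259.87


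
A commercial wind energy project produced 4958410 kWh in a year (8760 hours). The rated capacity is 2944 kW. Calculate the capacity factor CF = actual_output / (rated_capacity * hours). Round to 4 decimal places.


Capacity factor = actual output / maximum possible output
Maximum possible = rated * hours = 2944 * 8760 = 25789440 kWh
CF = 4958410 / 25789440
CF = 0.1923

0.1923


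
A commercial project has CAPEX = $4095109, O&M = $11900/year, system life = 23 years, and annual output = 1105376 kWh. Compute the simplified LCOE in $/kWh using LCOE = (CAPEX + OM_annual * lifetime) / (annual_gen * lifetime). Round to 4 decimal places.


Total cost = CAPEX + OM * lifetime = 4095109 + 11900 * 23 = 4095109 + 273700 = 4368809
Total generation = annual * lifetime = 1105376 * 23 = 25423648 kWh
LCOE = 4368809 / 25423648
LCOE = 0.1718 $/kWh

0.1718


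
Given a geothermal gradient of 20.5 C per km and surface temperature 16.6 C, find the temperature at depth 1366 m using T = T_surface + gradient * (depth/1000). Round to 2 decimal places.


Convert depth to km: 1366 / 1000 = 1.366 km
Temperature increase = gradient * depth_km = 20.5 * 1.366 = 28.0 C
Temperature at depth = T_surface + delta_T = 16.6 + 28.0
T = 44.60 C

44.60


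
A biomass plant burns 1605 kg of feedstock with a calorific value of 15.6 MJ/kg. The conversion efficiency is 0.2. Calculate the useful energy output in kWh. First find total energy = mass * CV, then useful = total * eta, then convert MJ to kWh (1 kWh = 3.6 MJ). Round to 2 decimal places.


Total energy = mass * CV = 1605 * 15.6 = 25038.0 MJ
Useful energy = total * eta = 25038.0 * 0.2 = 5007.6 MJ
Convert to kWh: 5007.6 / 3.6
Useful energy = 1391.00 kWh

1391.00


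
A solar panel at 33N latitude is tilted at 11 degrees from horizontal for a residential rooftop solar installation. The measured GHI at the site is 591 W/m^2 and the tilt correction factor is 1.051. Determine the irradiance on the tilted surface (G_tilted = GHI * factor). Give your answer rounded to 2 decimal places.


Identify the given values:
  GHI = 591 W/m^2, tilt correction factor = 1.051
Apply the formula G_tilted = GHI * factor:
  G_tilted = 591 * 1.051
  G_tilted = 621.14 W/m^2

621.14


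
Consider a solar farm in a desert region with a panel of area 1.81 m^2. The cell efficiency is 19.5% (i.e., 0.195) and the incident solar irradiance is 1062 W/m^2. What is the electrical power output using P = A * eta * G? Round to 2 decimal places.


Use the solar power formula P = A * eta * G.
Given: A = 1.81 m^2, eta = 0.195, G = 1062 W/m^2
P = 1.81 * 0.195 * 1062
P = 374.83 W

374.83


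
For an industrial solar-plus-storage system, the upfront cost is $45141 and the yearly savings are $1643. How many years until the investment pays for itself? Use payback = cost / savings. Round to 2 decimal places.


Simple payback period = initial cost / annual savings
Payback = 45141 / 1643
Payback = 27.47 years

27.47


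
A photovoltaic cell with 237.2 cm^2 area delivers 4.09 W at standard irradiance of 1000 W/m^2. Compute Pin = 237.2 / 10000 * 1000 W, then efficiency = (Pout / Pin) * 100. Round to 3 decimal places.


First compute the input power:
  Pin = area_cm2 / 10000 * G = 237.2 / 10000 * 1000 = 23.72 W
Then compute efficiency:
  Efficiency = (Pout / Pin) * 100 = (4.09 / 23.72) * 100
  Efficiency = 17.243%

17.243


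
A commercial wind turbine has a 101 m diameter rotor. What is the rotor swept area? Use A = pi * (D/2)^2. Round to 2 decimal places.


Compute the rotor radius:
  r = D / 2 = 101 / 2 = 50.5 m
Calculate swept area:
  A = pi * r^2 = pi * 50.5^2
  A = 8011.85 m^2

8011.85


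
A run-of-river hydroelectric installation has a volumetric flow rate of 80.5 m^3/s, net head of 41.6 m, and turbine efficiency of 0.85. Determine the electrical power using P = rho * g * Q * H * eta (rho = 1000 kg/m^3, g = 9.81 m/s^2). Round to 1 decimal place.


Apply the hydropower formula P = rho * g * Q * H * eta
rho * g = 1000 * 9.81 = 9810.0
P = 9810.0 * 80.5 * 41.6 * 0.85
P = 27923968.8 W

27923968.8


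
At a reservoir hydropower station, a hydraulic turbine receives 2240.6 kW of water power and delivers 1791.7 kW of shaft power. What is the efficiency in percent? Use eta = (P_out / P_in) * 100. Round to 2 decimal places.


Turbine efficiency = (output power / input power) * 100
eta = (1791.7 / 2240.6) * 100
eta = 79.97%

79.97


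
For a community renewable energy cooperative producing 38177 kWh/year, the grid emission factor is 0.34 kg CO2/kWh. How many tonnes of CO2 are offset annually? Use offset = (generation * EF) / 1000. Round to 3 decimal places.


CO2 offset in kg = generation * emission_factor
CO2 offset = 38177 * 0.34 = 12980.18 kg
Convert to tonnes:
  CO2 offset = 12980.18 / 1000 = 12.980 tonnes

12.980


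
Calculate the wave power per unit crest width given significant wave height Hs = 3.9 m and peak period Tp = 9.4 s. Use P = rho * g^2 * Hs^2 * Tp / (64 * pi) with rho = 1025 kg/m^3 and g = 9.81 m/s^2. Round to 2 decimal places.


Apply wave power formula:
  g^2 = 9.81^2 = 96.2361
  Hs^2 = 3.9^2 = 15.21
  Numerator = rho * g^2 * Hs^2 * Tp = 1025 * 96.2361 * 15.21 * 9.4 = 14103241.67
  Denominator = 64 * pi = 201.0619
  P = 14103241.67 / 201.0619 = 70143.77 W/m

70143.77


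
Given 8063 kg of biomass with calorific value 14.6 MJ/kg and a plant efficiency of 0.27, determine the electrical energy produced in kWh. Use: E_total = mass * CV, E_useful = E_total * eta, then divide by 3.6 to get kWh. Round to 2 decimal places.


Total energy = mass * CV = 8063 * 14.6 = 117719.8 MJ
Useful energy = total * eta = 117719.8 * 0.27 = 31784.35 MJ
Convert to kWh: 31784.35 / 3.6
Useful energy = 8828.99 kWh

8828.99


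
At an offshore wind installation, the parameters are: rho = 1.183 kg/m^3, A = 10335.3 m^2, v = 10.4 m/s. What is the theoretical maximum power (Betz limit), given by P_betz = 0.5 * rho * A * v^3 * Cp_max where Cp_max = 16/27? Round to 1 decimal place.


The Betz coefficient Cp_max = 16/27 = 0.5926
v^3 = 10.4^3 = 1124.864
P_betz = 0.5 * rho * A * v^3 * Cp_max
P_betz = 0.5 * 1.183 * 10335.3 * 1124.864 * 0.5926
P_betz = 4075060.6 W

4075060.6


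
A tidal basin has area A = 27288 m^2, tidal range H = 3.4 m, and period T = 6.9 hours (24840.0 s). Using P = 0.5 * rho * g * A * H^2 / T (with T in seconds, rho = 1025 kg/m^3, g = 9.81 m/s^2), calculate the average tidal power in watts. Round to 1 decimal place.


Convert period to seconds: T = 6.9 * 3600 = 24840.0 s
H^2 = 3.4^2 = 11.56
P = 0.5 * rho * g * A * H^2 / T
P = 0.5 * 1025 * 9.81 * 27288 * 11.56 / 24840.0
P = 63847.0 W

63847.0


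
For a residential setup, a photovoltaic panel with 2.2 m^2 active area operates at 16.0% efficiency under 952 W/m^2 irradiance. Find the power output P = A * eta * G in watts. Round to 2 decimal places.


Use the solar power formula P = A * eta * G.
Given: A = 2.2 m^2, eta = 0.16, G = 952 W/m^2
P = 2.2 * 0.16 * 952
P = 335.10 W

335.10


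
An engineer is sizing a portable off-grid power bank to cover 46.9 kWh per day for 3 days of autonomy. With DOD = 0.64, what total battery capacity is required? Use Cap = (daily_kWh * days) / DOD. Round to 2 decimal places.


Total energy needed = daily * days = 46.9 * 3 = 140.7 kWh
Account for depth of discharge:
  Cap = total_energy / DOD = 140.7 / 0.64
  Cap = 219.84 kWh

219.84


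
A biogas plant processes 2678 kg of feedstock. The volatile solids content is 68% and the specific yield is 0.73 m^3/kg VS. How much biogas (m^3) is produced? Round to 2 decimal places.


Compute volatile solids:
  VS = mass * VS_fraction = 2678 * 0.68 = 1821.04 kg
Calculate biogas volume:
  Biogas = VS * specific_yield = 1821.04 * 0.73
  Biogas = 1329.36 m^3

1329.36


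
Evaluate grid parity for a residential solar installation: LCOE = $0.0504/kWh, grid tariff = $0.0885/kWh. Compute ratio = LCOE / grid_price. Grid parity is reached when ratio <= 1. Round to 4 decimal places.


Compare LCOE to grid price:
  LCOE = $0.0504/kWh, Grid price = $0.0885/kWh
  Ratio = LCOE / grid_price = 0.0504 / 0.0885 = 0.5695
  Grid parity achieved (ratio <= 1)? yes

0.5695


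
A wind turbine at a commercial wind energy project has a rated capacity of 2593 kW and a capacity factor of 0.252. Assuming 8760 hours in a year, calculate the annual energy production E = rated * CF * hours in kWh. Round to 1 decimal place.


Annual energy = rated_kW * capacity_factor * hours_per_year
Given: P_rated = 2593 kW, CF = 0.252, hours = 8760
E = 2593 * 0.252 * 8760
E = 5724099.4 kWh

5724099.4


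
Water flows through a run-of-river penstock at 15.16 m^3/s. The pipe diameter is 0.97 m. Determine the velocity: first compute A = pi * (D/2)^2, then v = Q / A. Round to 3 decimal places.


Compute pipe cross-sectional area:
  A = pi * (D/2)^2 = pi * (0.97/2)^2 = 0.739 m^2
Calculate velocity:
  v = Q / A = 15.16 / 0.739
  v = 20.515 m/s

20.515


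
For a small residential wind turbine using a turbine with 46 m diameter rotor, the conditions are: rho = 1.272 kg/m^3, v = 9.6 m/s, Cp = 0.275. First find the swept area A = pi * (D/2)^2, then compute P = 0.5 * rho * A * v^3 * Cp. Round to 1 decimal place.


Step 1 -- Compute swept area:
  A = pi * (D/2)^2 = pi * (46/2)^2 = 1661.9 m^2
Step 2 -- Apply wind power equation:
  P = 0.5 * rho * A * v^3 * Cp
  v^3 = 9.6^3 = 884.736
  P = 0.5 * 1.272 * 1661.9 * 884.736 * 0.275
  P = 257163.3 W

257163.3


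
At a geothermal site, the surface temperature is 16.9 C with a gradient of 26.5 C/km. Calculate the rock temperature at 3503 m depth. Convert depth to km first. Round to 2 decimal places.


Convert depth to km: 3503 / 1000 = 3.503 km
Temperature increase = gradient * depth_km = 26.5 * 3.503 = 92.83 C
Temperature at depth = T_surface + delta_T = 16.9 + 92.83
T = 109.73 C

109.73


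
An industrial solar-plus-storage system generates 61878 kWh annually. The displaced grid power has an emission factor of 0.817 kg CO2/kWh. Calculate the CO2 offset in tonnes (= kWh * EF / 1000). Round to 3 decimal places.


CO2 offset in kg = generation * emission_factor
CO2 offset = 61878 * 0.817 = 50554.33 kg
Convert to tonnes:
  CO2 offset = 50554.33 / 1000 = 50.554 tonnes

50.554


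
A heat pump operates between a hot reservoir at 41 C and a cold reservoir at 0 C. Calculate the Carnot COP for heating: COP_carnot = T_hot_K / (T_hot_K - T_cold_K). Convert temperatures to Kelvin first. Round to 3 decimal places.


Convert to Kelvin:
  T_hot = 41 + 273.15 = 314.15 K
  T_cold = 0 + 273.15 = 273.15 K
Apply Carnot COP formula:
  COP = T_hot_K / (T_hot_K - T_cold_K) = 314.15 / 41.0
  COP = 7.662

7.662


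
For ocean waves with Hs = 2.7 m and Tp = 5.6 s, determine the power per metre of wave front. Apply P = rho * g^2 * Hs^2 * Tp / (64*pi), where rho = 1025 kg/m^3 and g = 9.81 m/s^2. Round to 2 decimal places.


Apply wave power formula:
  g^2 = 9.81^2 = 96.2361
  Hs^2 = 2.7^2 = 7.29
  Numerator = rho * g^2 * Hs^2 * Tp = 1025 * 96.2361 * 7.29 * 5.6 = 4026961.11
  Denominator = 64 * pi = 201.0619
  P = 4026961.11 / 201.0619 = 20028.46 W/m

20028.46


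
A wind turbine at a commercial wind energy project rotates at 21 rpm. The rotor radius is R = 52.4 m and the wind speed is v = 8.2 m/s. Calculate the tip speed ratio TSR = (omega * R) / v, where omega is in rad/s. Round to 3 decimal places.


Convert rotational speed to rad/s:
  omega = 21 * 2 * pi / 60 = 2.1991 rad/s
Compute tip speed:
  v_tip = omega * R = 2.1991 * 52.4 = 115.234 m/s
Tip speed ratio:
  TSR = v_tip / v_wind = 115.234 / 8.2 = 14.053

14.053


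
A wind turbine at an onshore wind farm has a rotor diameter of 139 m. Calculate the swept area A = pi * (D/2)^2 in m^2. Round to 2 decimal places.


Compute the rotor radius:
  r = D / 2 = 139 / 2 = 69.5 m
Calculate swept area:
  A = pi * r^2 = pi * 69.5^2
  A = 15174.68 m^2

15174.68


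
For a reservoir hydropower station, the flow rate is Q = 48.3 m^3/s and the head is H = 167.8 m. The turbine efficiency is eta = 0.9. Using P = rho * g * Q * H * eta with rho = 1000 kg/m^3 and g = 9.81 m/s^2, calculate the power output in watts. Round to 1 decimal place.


Apply the hydropower formula P = rho * g * Q * H * eta
rho * g = 1000 * 9.81 = 9810.0
P = 9810.0 * 48.3 * 167.8 * 0.9
P = 71556749.5 W

71556749.5


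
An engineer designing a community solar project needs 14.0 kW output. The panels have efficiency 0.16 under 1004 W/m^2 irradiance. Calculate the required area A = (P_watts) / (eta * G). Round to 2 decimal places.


Convert target power to watts: P = 14.0 * 1000 = 14000.0 W
Compute denominator: eta * G = 0.16 * 1004 = 160.64
Required area A = P / (eta * G) = 14000.0 / 160.64
A = 87.15 m^2

87.15


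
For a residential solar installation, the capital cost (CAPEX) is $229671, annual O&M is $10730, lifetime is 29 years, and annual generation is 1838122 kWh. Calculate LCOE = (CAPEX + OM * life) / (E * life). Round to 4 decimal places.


Total cost = CAPEX + OM * lifetime = 229671 + 10730 * 29 = 229671 + 311170 = 540841
Total generation = annual * lifetime = 1838122 * 29 = 53305538 kWh
LCOE = 540841 / 53305538
LCOE = 0.0101 $/kWh

0.0101


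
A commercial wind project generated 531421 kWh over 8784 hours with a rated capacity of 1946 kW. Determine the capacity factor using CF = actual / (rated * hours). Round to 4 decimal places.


Capacity factor = actual output / maximum possible output
Maximum possible = rated * hours = 1946 * 8784 = 17093664 kWh
CF = 531421 / 17093664
CF = 0.0311

0.0311


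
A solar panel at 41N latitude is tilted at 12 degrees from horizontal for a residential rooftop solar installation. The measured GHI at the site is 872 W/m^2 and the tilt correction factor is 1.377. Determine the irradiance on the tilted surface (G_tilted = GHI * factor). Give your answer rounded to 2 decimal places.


Identify the given values:
  GHI = 872 W/m^2, tilt correction factor = 1.377
Apply the formula G_tilted = GHI * factor:
  G_tilted = 872 * 1.377
  G_tilted = 1200.74 W/m^2

1200.74


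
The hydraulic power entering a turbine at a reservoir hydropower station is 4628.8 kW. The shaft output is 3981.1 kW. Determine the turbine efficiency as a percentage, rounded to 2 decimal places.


Turbine efficiency = (output power / input power) * 100
eta = (3981.1 / 4628.8) * 100
eta = 86.01%

86.01


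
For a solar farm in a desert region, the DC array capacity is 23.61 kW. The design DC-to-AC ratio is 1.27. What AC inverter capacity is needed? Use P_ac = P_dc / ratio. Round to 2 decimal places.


The inverter AC capacity is determined by the DC/AC ratio.
Given: P_dc = 23.61 kW, DC/AC ratio = 1.27
P_ac = P_dc / ratio = 23.61 / 1.27
P_ac = 18.59 kW

18.59


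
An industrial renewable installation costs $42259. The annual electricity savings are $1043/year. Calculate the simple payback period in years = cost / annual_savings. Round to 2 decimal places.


Simple payback period = initial cost / annual savings
Payback = 42259 / 1043
Payback = 40.52 years

40.52


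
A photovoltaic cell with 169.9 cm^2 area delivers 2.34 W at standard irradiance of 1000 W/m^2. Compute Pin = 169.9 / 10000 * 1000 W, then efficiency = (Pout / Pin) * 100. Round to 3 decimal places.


First compute the input power:
  Pin = area_cm2 / 10000 * G = 169.9 / 10000 * 1000 = 16.99 W
Then compute efficiency:
  Efficiency = (Pout / Pin) * 100 = (2.34 / 16.99) * 100
  Efficiency = 13.773%

13.773


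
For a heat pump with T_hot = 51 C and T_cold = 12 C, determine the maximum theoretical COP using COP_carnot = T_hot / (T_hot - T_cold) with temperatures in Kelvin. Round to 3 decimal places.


Convert to Kelvin:
  T_hot = 51 + 273.15 = 324.15 K
  T_cold = 12 + 273.15 = 285.15 K
Apply Carnot COP formula:
  COP = T_hot_K / (T_hot_K - T_cold_K) = 324.15 / 39.0
  COP = 8.312

8.312


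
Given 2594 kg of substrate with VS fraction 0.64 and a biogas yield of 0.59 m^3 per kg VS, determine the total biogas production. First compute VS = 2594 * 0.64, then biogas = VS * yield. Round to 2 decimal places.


Compute volatile solids:
  VS = mass * VS_fraction = 2594 * 0.64 = 1660.16 kg
Calculate biogas volume:
  Biogas = VS * specific_yield = 1660.16 * 0.59
  Biogas = 979.49 m^3

979.49


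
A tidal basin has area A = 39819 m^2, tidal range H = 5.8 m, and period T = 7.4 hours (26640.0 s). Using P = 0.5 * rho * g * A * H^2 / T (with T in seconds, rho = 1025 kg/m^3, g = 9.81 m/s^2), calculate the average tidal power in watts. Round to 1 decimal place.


Convert period to seconds: T = 7.4 * 3600 = 26640.0 s
H^2 = 5.8^2 = 33.64
P = 0.5 * rho * g * A * H^2 / T
P = 0.5 * 1025 * 9.81 * 39819 * 33.64 / 26640.0
P = 252798.8 W

252798.8


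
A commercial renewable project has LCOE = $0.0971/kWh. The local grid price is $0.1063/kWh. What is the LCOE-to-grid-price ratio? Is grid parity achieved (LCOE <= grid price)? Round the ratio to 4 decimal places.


Compare LCOE to grid price:
  LCOE = $0.0971/kWh, Grid price = $0.1063/kWh
  Ratio = LCOE / grid_price = 0.0971 / 0.1063 = 0.9135
  Grid parity achieved (ratio <= 1)? yes

0.9135


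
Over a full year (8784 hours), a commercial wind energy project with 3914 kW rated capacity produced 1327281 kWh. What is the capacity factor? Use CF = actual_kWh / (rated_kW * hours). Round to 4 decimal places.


Capacity factor = actual output / maximum possible output
Maximum possible = rated * hours = 3914 * 8784 = 34380576 kWh
CF = 1327281 / 34380576
CF = 0.0386

0.0386


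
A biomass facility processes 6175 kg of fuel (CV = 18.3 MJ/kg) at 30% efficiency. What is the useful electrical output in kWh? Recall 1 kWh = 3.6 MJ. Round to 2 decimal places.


Total energy = mass * CV = 6175 * 18.3 = 113002.5 MJ
Useful energy = total * eta = 113002.5 * 0.3 = 33900.75 MJ
Convert to kWh: 33900.75 / 3.6
Useful energy = 9416.88 kWh

9416.88


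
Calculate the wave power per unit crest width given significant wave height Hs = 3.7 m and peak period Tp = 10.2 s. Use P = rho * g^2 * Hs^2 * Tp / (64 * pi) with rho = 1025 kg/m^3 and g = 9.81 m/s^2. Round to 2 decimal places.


Apply wave power formula:
  g^2 = 9.81^2 = 96.2361
  Hs^2 = 3.7^2 = 13.69
  Numerator = rho * g^2 * Hs^2 * Tp = 1025 * 96.2361 * 13.69 * 10.2 = 13774171.95
  Denominator = 64 * pi = 201.0619
  P = 13774171.95 / 201.0619 = 68507.11 W/m

68507.11


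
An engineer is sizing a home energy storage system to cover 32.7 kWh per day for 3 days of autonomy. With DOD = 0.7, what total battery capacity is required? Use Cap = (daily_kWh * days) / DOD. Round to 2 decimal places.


Total energy needed = daily * days = 32.7 * 3 = 98.1 kWh
Account for depth of discharge:
  Cap = total_energy / DOD = 98.1 / 0.7
  Cap = 140.14 kWh

140.14


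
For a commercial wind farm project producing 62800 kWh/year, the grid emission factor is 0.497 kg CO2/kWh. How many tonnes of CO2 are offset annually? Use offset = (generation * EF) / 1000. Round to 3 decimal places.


CO2 offset in kg = generation * emission_factor
CO2 offset = 62800 * 0.497 = 31211.6 kg
Convert to tonnes:
  CO2 offset = 31211.6 / 1000 = 31.212 tonnes

31.212


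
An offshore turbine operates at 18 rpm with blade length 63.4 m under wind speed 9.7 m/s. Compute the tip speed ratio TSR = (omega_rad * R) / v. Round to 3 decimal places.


Convert rotational speed to rad/s:
  omega = 18 * 2 * pi / 60 = 1.885 rad/s
Compute tip speed:
  v_tip = omega * R = 1.885 * 63.4 = 119.506 m/s
Tip speed ratio:
  TSR = v_tip / v_wind = 119.506 / 9.7 = 12.320

12.320


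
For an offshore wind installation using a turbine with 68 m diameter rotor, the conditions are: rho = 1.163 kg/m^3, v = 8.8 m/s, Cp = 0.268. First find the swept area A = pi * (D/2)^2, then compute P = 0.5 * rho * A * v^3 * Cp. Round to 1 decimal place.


Step 1 -- Compute swept area:
  A = pi * (D/2)^2 = pi * (68/2)^2 = 3631.68 m^2
Step 2 -- Apply wind power equation:
  P = 0.5 * rho * A * v^3 * Cp
  v^3 = 8.8^3 = 681.472
  P = 0.5 * 1.163 * 3631.68 * 681.472 * 0.268
  P = 385691.6 W

385691.6


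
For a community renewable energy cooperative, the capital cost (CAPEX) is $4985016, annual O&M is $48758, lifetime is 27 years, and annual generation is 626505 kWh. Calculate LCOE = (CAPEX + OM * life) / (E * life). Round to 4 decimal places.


Total cost = CAPEX + OM * lifetime = 4985016 + 48758 * 27 = 4985016 + 1316466 = 6301482
Total generation = annual * lifetime = 626505 * 27 = 16915635 kWh
LCOE = 6301482 / 16915635
LCOE = 0.3725 $/kWh

0.3725


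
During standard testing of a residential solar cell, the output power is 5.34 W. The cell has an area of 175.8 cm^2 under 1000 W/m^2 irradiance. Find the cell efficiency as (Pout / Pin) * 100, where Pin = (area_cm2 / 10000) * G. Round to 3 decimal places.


First compute the input power:
  Pin = area_cm2 / 10000 * G = 175.8 / 10000 * 1000 = 17.58 W
Then compute efficiency:
  Efficiency = (Pout / Pin) * 100 = (5.34 / 17.58) * 100
  Efficiency = 30.375%

30.375


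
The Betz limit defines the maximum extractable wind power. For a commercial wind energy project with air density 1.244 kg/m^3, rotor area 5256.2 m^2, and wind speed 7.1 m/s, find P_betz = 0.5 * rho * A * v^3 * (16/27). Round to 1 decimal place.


The Betz coefficient Cp_max = 16/27 = 0.5926
v^3 = 7.1^3 = 357.911
P_betz = 0.5 * rho * A * v^3 * Cp_max
P_betz = 0.5 * 1.244 * 5256.2 * 357.911 * 0.5926
P_betz = 693415.5 W

693415.5


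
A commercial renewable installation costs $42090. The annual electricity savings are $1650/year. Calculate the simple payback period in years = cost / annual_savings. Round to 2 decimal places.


Simple payback period = initial cost / annual savings
Payback = 42090 / 1650
Payback = 25.51 years

25.51


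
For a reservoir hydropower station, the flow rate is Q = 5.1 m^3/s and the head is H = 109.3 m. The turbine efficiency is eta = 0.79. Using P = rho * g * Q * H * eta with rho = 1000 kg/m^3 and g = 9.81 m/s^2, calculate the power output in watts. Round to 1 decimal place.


Apply the hydropower formula P = rho * g * Q * H * eta
rho * g = 1000 * 9.81 = 9810.0
P = 9810.0 * 5.1 * 109.3 * 0.79
P = 4320026.8 W

4320026.8


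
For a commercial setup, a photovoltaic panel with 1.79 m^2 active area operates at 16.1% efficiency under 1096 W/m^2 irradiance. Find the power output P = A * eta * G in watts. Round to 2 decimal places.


Use the solar power formula P = A * eta * G.
Given: A = 1.79 m^2, eta = 0.161, G = 1096 W/m^2
P = 1.79 * 0.161 * 1096
P = 315.86 W

315.86


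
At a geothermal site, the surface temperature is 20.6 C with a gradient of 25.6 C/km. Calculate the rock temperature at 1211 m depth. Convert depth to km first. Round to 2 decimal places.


Convert depth to km: 1211 / 1000 = 1.211 km
Temperature increase = gradient * depth_km = 25.6 * 1.211 = 31.0 C
Temperature at depth = T_surface + delta_T = 20.6 + 31.0
T = 51.60 C

51.60


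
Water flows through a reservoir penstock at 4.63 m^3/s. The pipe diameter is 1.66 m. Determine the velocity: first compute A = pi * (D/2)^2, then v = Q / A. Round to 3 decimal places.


Compute pipe cross-sectional area:
  A = pi * (D/2)^2 = pi * (1.66/2)^2 = 2.1642 m^2
Calculate velocity:
  v = Q / A = 4.63 / 2.1642
  v = 2.139 m/s

2.139


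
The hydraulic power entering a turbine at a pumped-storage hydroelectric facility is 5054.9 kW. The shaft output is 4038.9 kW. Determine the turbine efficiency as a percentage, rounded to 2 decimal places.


Turbine efficiency = (output power / input power) * 100
eta = (4038.9 / 5054.9) * 100
eta = 79.90%

79.90


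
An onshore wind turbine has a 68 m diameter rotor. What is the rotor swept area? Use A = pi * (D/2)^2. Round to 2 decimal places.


Compute the rotor radius:
  r = D / 2 = 68 / 2 = 34.0 m
Calculate swept area:
  A = pi * r^2 = pi * 34.0^2
  A = 3631.68 m^2

3631.68


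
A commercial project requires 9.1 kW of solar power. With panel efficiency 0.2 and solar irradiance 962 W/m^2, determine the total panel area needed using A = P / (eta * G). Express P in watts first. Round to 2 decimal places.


Convert target power to watts: P = 9.1 * 1000 = 9100.0 W
Compute denominator: eta * G = 0.2 * 962 = 192.4
Required area A = P / (eta * G) = 9100.0 / 192.4
A = 47.30 m^2

47.30


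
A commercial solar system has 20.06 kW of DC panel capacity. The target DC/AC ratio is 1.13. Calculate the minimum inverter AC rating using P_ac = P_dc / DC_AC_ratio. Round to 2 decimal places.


The inverter AC capacity is determined by the DC/AC ratio.
Given: P_dc = 20.06 kW, DC/AC ratio = 1.13
P_ac = P_dc / ratio = 20.06 / 1.13
P_ac = 17.75 kW

17.75


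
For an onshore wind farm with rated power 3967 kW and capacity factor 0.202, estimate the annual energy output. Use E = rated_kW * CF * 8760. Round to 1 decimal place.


Annual energy = rated_kW * capacity_factor * hours_per_year
Given: P_rated = 3967 kW, CF = 0.202, hours = 8760
E = 3967 * 0.202 * 8760
E = 7019685.8 kWh

7019685.8


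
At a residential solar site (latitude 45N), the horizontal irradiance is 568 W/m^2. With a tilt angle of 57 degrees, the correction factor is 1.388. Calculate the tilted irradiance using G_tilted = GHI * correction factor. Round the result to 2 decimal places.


Identify the given values:
  GHI = 568 W/m^2, tilt correction factor = 1.388
Apply the formula G_tilted = GHI * factor:
  G_tilted = 568 * 1.388
  G_tilted = 788.38 W/m^2

788.38


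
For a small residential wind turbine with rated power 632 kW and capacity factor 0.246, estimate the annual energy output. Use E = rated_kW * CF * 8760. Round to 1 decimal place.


Annual energy = rated_kW * capacity_factor * hours_per_year
Given: P_rated = 632 kW, CF = 0.246, hours = 8760
E = 632 * 0.246 * 8760
E = 1361934.7 kWh

1361934.7


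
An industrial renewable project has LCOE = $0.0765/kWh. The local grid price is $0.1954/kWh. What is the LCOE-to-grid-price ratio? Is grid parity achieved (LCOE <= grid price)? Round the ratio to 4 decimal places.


Compare LCOE to grid price:
  LCOE = $0.0765/kWh, Grid price = $0.1954/kWh
  Ratio = LCOE / grid_price = 0.0765 / 0.1954 = 0.3915
  Grid parity achieved (ratio <= 1)? yes

0.3915


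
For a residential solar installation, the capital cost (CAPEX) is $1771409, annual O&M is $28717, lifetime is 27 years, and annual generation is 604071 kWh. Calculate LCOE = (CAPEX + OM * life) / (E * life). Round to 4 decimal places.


Total cost = CAPEX + OM * lifetime = 1771409 + 28717 * 27 = 1771409 + 775359 = 2546768
Total generation = annual * lifetime = 604071 * 27 = 16309917 kWh
LCOE = 2546768 / 16309917
LCOE = 0.1561 $/kWh

0.1561


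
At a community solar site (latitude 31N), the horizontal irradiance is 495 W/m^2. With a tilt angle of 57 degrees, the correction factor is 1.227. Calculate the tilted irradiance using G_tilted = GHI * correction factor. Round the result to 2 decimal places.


Identify the given values:
  GHI = 495 W/m^2, tilt correction factor = 1.227
Apply the formula G_tilted = GHI * factor:
  G_tilted = 495 * 1.227
  G_tilted = 607.37 W/m^2

607.37


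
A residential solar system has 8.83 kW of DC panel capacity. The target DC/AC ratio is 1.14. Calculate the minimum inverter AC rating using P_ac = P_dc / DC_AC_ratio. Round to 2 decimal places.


The inverter AC capacity is determined by the DC/AC ratio.
Given: P_dc = 8.83 kW, DC/AC ratio = 1.14
P_ac = P_dc / ratio = 8.83 / 1.14
P_ac = 7.75 kW

7.75


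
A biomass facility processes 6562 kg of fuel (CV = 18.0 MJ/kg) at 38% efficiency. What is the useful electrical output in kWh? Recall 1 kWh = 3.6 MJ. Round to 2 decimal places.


Total energy = mass * CV = 6562 * 18.0 = 118116.0 MJ
Useful energy = total * eta = 118116.0 * 0.38 = 44884.08 MJ
Convert to kWh: 44884.08 / 3.6
Useful energy = 12467.80 kWh

12467.80


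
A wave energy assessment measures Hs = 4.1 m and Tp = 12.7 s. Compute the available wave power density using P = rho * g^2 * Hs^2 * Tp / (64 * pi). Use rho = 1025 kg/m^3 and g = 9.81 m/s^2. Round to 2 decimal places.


Apply wave power formula:
  g^2 = 9.81^2 = 96.2361
  Hs^2 = 4.1^2 = 16.81
  Numerator = rho * g^2 * Hs^2 * Tp = 1025 * 96.2361 * 16.81 * 12.7 = 21058785.19
  Denominator = 64 * pi = 201.0619
  P = 21058785.19 / 201.0619 = 104737.80 W/m

104737.80


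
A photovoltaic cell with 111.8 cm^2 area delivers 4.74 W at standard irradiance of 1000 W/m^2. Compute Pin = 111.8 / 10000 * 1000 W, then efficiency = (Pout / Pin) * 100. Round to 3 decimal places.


First compute the input power:
  Pin = area_cm2 / 10000 * G = 111.8 / 10000 * 1000 = 11.18 W
Then compute efficiency:
  Efficiency = (Pout / Pin) * 100 = (4.74 / 11.18) * 100
  Efficiency = 42.397%

42.397


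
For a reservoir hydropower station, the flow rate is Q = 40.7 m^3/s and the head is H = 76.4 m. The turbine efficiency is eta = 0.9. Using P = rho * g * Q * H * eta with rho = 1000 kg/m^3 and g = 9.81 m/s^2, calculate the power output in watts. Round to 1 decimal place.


Apply the hydropower formula P = rho * g * Q * H * eta
rho * g = 1000 * 9.81 = 9810.0
P = 9810.0 * 40.7 * 76.4 * 0.9
P = 27453598.9 W

27453598.9


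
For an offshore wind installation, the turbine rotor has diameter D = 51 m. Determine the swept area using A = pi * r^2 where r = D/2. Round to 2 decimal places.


Compute the rotor radius:
  r = D / 2 = 51 / 2 = 25.5 m
Calculate swept area:
  A = pi * r^2 = pi * 25.5^2
  A = 2042.82 m^2

2042.82


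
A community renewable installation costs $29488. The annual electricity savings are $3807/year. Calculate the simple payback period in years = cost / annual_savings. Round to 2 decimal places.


Simple payback period = initial cost / annual savings
Payback = 29488 / 3807
Payback = 7.75 years

7.75


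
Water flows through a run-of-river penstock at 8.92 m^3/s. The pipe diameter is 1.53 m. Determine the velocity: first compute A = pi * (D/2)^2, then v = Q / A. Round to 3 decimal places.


Compute pipe cross-sectional area:
  A = pi * (D/2)^2 = pi * (1.53/2)^2 = 1.8385 m^2
Calculate velocity:
  v = Q / A = 8.92 / 1.8385
  v = 4.852 m/s

4.852


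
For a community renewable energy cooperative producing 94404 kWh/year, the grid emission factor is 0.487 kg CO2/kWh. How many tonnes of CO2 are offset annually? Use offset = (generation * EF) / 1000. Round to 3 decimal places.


CO2 offset in kg = generation * emission_factor
CO2 offset = 94404 * 0.487 = 45974.75 kg
Convert to tonnes:
  CO2 offset = 45974.75 / 1000 = 45.975 tonnes

45.975


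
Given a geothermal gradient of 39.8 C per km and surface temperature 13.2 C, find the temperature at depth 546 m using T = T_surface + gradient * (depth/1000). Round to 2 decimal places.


Convert depth to km: 546 / 1000 = 0.546 km
Temperature increase = gradient * depth_km = 39.8 * 0.546 = 21.73 C
Temperature at depth = T_surface + delta_T = 13.2 + 21.73
T = 34.93 C

34.93


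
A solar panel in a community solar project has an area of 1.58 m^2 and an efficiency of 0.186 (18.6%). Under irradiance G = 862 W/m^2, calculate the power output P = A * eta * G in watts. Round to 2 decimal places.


Use the solar power formula P = A * eta * G.
Given: A = 1.58 m^2, eta = 0.186, G = 862 W/m^2
P = 1.58 * 0.186 * 862
P = 253.32 W

253.32


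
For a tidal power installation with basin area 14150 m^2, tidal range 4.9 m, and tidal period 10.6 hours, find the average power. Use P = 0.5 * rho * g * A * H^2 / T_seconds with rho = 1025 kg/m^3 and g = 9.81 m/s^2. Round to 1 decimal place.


Convert period to seconds: T = 10.6 * 3600 = 38160.0 s
H^2 = 4.9^2 = 24.01
P = 0.5 * rho * g * A * H^2 / T
P = 0.5 * 1025 * 9.81 * 14150 * 24.01 / 38160.0
P = 44761.3 W

44761.3


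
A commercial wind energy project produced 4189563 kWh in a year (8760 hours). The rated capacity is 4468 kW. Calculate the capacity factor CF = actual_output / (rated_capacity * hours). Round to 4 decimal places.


Capacity factor = actual output / maximum possible output
Maximum possible = rated * hours = 4468 * 8760 = 39139680 kWh
CF = 4189563 / 39139680
CF = 0.1070

0.1070


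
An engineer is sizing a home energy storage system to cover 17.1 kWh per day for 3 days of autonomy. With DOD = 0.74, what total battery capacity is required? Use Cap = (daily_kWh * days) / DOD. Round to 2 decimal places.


Total energy needed = daily * days = 17.1 * 3 = 51.3 kWh
Account for depth of discharge:
  Cap = total_energy / DOD = 51.3 / 0.74
  Cap = 69.32 kWh

69.32


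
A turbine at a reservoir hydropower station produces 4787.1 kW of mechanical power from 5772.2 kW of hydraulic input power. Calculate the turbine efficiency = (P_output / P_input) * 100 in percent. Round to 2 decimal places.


Turbine efficiency = (output power / input power) * 100
eta = (4787.1 / 5772.2) * 100
eta = 82.93%

82.93


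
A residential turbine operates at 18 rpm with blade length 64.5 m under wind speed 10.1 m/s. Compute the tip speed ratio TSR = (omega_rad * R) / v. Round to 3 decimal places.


Convert rotational speed to rad/s:
  omega = 18 * 2 * pi / 60 = 1.885 rad/s
Compute tip speed:
  v_tip = omega * R = 1.885 * 64.5 = 121.58 m/s
Tip speed ratio:
  TSR = v_tip / v_wind = 121.58 / 10.1 = 12.038

12.038


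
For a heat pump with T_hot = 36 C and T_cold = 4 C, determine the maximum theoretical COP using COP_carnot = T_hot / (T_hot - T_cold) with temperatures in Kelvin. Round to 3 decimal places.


Convert to Kelvin:
  T_hot = 36 + 273.15 = 309.15 K
  T_cold = 4 + 273.15 = 277.15 K
Apply Carnot COP formula:
  COP = T_hot_K / (T_hot_K - T_cold_K) = 309.15 / 32.0
  COP = 9.661

9.661
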